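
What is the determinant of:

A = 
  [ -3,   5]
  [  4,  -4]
-8

For a 2×2 matrix, det = ad - bc = (-3)(-4) - (5)(4) = -8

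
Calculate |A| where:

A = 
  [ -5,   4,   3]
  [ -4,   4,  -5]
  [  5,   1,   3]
-209

Cofactor expansion along row 1:
det(A) = (-5)·((4)(3) - (-5)(1)) - (4)·((-4)(3) - (-5)(5)) + (3)·((-4)(1) - (4)(5))
  = (-5)(17) - (4)(13) + (3)(-24)
  = -209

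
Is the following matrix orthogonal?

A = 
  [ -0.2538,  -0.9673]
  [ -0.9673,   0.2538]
Yes

AᵀA = 
  [  1.0001,   0]
  [  0,   1.0001]
≈ I (equal to I up to the 4-dp rounding of the entries)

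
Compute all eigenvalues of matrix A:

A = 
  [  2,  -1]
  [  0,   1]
λ = 2, 1

tr(A) = 3, det(A) = 2
Characteristic polynomial: λ² - tr(A)λ + det(A) = λ² - 3λ + 2
λ² - 3λ + 2 = (λ - 1)(λ - 2)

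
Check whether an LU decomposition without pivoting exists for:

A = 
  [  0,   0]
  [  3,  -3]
No.
A[1,1] = 0 but A[2,1] = 3 ≠ 0. Any LU with L unit lower triangular has (LU)[1,1] = U[1,1] and (LU)[2,1] = L[2,1]·U[1,1]; matching A forces U[1,1] = 0, which then forces (LU)[2,1] = 0 ≠ 3. A row swap (pivoting) is required.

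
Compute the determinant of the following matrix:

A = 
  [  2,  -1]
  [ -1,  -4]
-9

For a 2×2 matrix, det = ad - bc = (2)(-4) - (-1)(-1) = -9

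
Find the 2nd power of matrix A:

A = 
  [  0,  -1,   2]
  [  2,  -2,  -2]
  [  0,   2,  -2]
A² = A·A:
A²[1,1] = (0)(0) + (-1)(2) + (2)(0) = -2
A²[1,2] = (0)(-1) + (-1)(-2) + (2)(2) = 6
A²[1,3] = (0)(2) + (-1)(-2) + (2)(-2) = -2
A²[2,1] = (2)(0) + (-2)(2) + (-2)(0) = -4
A²[2,2] = (2)(-1) + (-2)(-2) + (-2)(2) = -2
A²[2,3] = (2)(2) + (-2)(-2) + (-2)(-2) = 12
A²[3,1] = (0)(0) + (2)(2) + (-2)(0) = 4
A²[3,2] = (0)(-1) + (2)(-2) + (-2)(2) = -8
A²[3,3] = (0)(2) + (2)(-2) + (-2)(-2) = 0
A² = 
  [ -2,   6,  -2]
  [ -4,  -2,  12]
  [  4,  -8,   0]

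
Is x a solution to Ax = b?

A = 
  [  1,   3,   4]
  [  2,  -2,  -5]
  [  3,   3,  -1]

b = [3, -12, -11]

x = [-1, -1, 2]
No

Ax = [4, -10, -8] ≠ b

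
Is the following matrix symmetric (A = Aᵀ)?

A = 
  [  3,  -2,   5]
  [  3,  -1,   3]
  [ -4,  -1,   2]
No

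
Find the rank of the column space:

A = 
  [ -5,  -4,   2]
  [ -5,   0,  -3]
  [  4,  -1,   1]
Row reduce:
R2 → R2 - (1)·R1
R3 → R3 + (4/5)·R1
R3 → R3 + (21/20)·R2
REF = 
  [    -5,     -4,      2]
  [     0,      4,     -5]
  [     0,      0, -53/20]
Pivot columns: 1, 2, 3 → 3 pivots.
dim(Col(A)) = number of pivot columns = 3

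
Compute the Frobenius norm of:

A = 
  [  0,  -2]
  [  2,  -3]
||A||_F = 4.123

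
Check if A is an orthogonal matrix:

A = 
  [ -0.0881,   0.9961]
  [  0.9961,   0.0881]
Yes

AᵀA = 
  [  1,   0]
  [  0,   1]
≈ I (equal to I up to the 4-dp rounding of the entries)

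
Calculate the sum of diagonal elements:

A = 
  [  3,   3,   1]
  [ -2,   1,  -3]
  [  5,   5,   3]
7

tr(A) = 3 + 1 + 3 = 7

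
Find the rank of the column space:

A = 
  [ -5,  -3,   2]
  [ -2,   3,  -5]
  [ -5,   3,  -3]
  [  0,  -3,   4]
Row reduce:
R2 → R2 - (2/5)·R1
R3 → R3 - (1)·R1
R3 → R3 - (10/7)·R2
R4 → R4 + (5/7)·R2
R4 → R4 + (1/23)·R3
REF = 
  [   -5,    -3,     2]
  [    0,  21/5, -29/5]
  [    0,     0,  23/7]
  [    0,     0,     0]
Pivot columns: 1, 2, 3 → 3 pivots.
dim(Col(A)) = number of pivot columns = 3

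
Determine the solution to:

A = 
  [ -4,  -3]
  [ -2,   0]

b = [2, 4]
Row reduce the augmented matrix [A|b]:
R2 → R2 - (1/2)·R1
REF = 
  [ -4,  -3,   2]
  [  0, 3/2,   3]

Back-substitution:
x₂ = 3 / (3/2) = 2
x₁ = (2 - (-3)(2)) / (-4) = -2

x = [-2, 2]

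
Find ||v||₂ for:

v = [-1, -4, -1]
4.243

||v||₂ = √((-1)² + (-4)² + (-1)²) = √18 = 4.243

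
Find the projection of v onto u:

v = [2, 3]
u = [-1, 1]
proj_u(v) = [-1/2, 1/2]

v·u = (2)(-1) + (3)(1) = 1
u·u = (-1)² + (1)² = 2
proj_u(v) = (v·u / u·u) × u = (1/2) × u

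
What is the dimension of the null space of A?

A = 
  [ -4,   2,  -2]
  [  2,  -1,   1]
nullity(A) = 2

Row reduce:
R2 → R2 + (1/2)·R1
REF = 
  [ -4,   2,  -2]
  [  0,   0,   0]
Pivot columns: 1 → 1 pivot.
rank(A) = 1, so nullity(A) = 3 - 1 = 2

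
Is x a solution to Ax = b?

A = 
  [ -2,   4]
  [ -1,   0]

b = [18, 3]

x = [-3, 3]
Yes

Ax = [18, 3] = b ✓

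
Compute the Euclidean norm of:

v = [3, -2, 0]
3.606

||v||₂ = √((3)² + (-2)² + (0)²) = √13 = 3.606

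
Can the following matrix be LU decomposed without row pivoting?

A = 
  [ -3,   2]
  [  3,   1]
Yes.
A[1,1] = -3 ≠ 0, so Gaussian elimination proceeds without a row swap: multiplier ℓ₂₁ = (3)/(-3) = -1, and U[2,2] = 1 - (-1)(2) = 3.
L = 
  [  1,   0]
  [ -1,   1]
U = 
  [ -3,   2]
  [  0,   3]
Check row 2 of LU: [(-1)(-3), (-1)(2) + 3] = [3, 1] = row 2 of A ✓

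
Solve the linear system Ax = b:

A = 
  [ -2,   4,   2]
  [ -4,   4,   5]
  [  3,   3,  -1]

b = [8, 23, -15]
Row reduce the augmented matrix [A|b]:
R2 → R2 - (2)·R1
R3 → R3 + (3/2)·R1
R3 → R3 + (9/4)·R2
REF = 
  [  -2,    4,    2,    8]
  [   0,   -4,    1,    7]
  [   0,    0, 17/4, 51/4]

Back-substitution:
x₃ = (51/4) / (17/4) = 3
x₂ = (7 - (1)(3)) / (-4) = -1
x₁ = (8 - (4)(-1) - (2)(3)) / (-2) = -3

x = [-3, -1, 3]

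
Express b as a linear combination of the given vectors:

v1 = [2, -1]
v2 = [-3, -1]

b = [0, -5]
c1 = 3, c2 = 2

b = 3·v1 + 2·v2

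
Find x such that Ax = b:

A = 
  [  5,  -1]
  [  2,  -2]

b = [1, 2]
Row reduce the augmented matrix [A|b]:
R2 → R2 - (2/5)·R1
REF = 
  [   5,   -1,    1]
  [   0, -8/5,  8/5]

Back-substitution:
x₂ = (8/5) / (-8/5) = -1
x₁ = (1 - (-1)(-1)) / 5 = 0

x = [0, -1]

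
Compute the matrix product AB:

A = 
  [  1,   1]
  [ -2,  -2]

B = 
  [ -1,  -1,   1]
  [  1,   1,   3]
AB = 
  [  0,   0,   4]
  [  0,   0,  -8]

A is 2×2 and B is 2×3, so AB is 2×3. Each entry is (row of A)·(column of B):
AB[1,1] = (1)(-1) + (1)(1) = 0
AB[1,2] = (1)(-1) + (1)(1) = 0
AB[1,3] = (1)(1) + (1)(3) = 4
AB[2,1] = (-2)(-1) + (-2)(1) = 0
AB[2,2] = (-2)(-1) + (-2)(1) = 0
AB[2,3] = (-2)(1) + (-2)(3) = -8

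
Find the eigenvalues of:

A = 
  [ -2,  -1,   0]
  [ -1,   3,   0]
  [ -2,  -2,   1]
λ = 1, (1 + √29)/2, (1 - √29)/2  (≈ 1, 3.193, -2.193)

Characteristic polynomial: det(λI - A) = λ³ - 2λ² - 6λ + 7
Testing integer divisors of the constant term: p(1) = 0, so (λ - 1) is a factor:
p(λ) = (λ - 1)(λ² - λ - 7)
λ² - λ - 7 = 0  ⇒  λ = (1 ± √((-1)² - 4·(-7)))/2 = (1 ± √(29))/2
  = (1 + √29)/2,  (1 - √29)/2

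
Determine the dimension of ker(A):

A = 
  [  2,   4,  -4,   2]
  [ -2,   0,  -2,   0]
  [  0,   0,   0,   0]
nullity(A) = 2

Row reduce:
R2 → R2 + (1)·R1
REF = 
  [  2,   4,  -4,   2]
  [  0,   4,  -6,   2]
  [  0,   0,   0,   0]
Pivot columns: 1, 2 → 2 pivots.
rank(A) = 2, so nullity(A) = 4 - 2 = 2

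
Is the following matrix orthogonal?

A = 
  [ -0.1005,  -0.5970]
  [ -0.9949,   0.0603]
No

AᵀA = 
  [  0.9999,   0]
  [  0,   0.3600]
≠ I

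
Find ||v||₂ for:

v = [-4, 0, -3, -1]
5.099

||v||₂ = √((-4)² + (0)² + (-3)² + (-1)²) = √26 = 5.099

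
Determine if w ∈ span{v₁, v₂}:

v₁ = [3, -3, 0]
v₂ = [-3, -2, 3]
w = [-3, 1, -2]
No

Form the augmented matrix and row-reduce:
[v₁|v₂|w] = 
  [  3,  -3,  -3]
  [ -3,  -2,   1]
  [  0,   3,  -2]
R2 → R2 + (1)·R1
R3 → R3 + (3/5)·R2
REF = 
  [    3,    -3,    -3]
  [    0,    -5,    -2]
  [    0,     0, -16/5]

Row 3 reads [0 0 | -16/5], i.e. 0 = -16/5, so the system is inconsistent and w ∉ span{v₁, v₂}.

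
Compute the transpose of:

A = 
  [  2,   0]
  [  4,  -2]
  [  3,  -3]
Aᵀ = 
  [  2,   4,   3]
  [  0,  -2,  -3]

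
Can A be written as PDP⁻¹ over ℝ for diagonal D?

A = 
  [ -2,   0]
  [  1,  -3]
Yes

tr(A) = -5, det(A) = 6
Characteristic polynomial: λ² - tr(A)λ + det(A) = λ² + 5λ + 6
λ² + 5λ + 6 = (λ + 3)(λ + 2)
Eigenvalues: -2, -3
λ=-3: alg. mult. = 1, geom. mult. = 2 - rank(A - (-3)I) = 2 - 1 = 1
λ=-2: alg. mult. = 1, geom. mult. = 2 - rank(A - (-2)I) = 2 - 1 = 1
Sum of geometric multiplicities equals n, so A has n independent eigenvectors.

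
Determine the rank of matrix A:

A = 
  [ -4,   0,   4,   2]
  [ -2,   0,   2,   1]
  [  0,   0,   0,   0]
rank(A) = 1

Row reduce:
R2 → R2 - (1/2)·R1
REF = 
  [ -4,   0,   4,   2]
  [  0,   0,   0,   0]
  [  0,   0,   0,   0]
Pivot columns: 1 → 1 pivot.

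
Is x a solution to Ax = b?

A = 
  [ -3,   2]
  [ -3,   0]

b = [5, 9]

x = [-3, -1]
No

Ax = [7, 9] ≠ b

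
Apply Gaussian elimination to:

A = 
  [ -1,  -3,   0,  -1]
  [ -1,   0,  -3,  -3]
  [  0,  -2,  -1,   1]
Row operations:
R2 → R2 - (1)·R1
R3 → R3 + (2/3)·R2

Resulting echelon form:
REF = 
  [  -1,   -3,    0,   -1]
  [   0,    3,   -3,   -2]
  [   0,    0,   -3, -1/3]

Rank = 3 (number of non-zero pivot rows).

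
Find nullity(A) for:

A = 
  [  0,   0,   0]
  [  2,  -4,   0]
nullity(A) = 2

Row reduce:
Swap R1 ↔ R2
REF = 
  [  2,  -4,   0]
  [  0,   0,   0]
Pivot columns: 1 → 1 pivot.
rank(A) = 1, so nullity(A) = 3 - 1 = 2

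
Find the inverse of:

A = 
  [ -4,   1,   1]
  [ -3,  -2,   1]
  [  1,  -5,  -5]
det(A) = (-4)·((-2)(-5) - (1)(-5)) - (1)·((-3)(-5) - (1)(1)) + (1)·((-3)(-5) - (-2)(1))
  = (-4)(15) - (1)(14) + (1)(17)
  = -57
det(A) = -57 ≠ 0, so A is invertible.

Cofactors Cᵢⱼ = (-1)ⁱ⁺ʲ·Mᵢⱼ:
C = 
  [ 15, -14,  17]
  [  0,  19, -19]
  [  3,   1,  11]

adj(A) = Cᵀ:
adj(A) = 
  [ 15,   0,   3]
  [-14,  19,   1]
  [ 17, -19,  11]

A⁻¹ = (-1/57) · adj(A):
A⁻¹ = 
  [ -5/19,      0,  -1/19]
  [ 14/57,   -1/3,  -1/57]
  [-17/57,    1/3, -11/57]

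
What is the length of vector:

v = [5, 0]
5

||v||₂ = √((5)² + (0)²) = √25 = 5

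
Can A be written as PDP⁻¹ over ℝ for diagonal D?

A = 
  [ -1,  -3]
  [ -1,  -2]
Yes

tr(A) = -3, det(A) = -1
Characteristic polynomial: λ² - tr(A)λ + det(A) = λ² + 3λ - 1
λ² + 3λ - 1 = 0  ⇒  λ = (-3 ± √((3)² - 4·(-1)))/2 = (-3 ± √(13))/2
  = (-3 + √13)/2,  (-3 - √13)/2
Eigenvalues: (-3 + √13)/2, (-3 - √13)/2  (≈ 0.3028, -3.303)
The two irrational eigenvalues are distinct (simple), so each has alg. mult. = geom. mult. = 1.
Sum of geometric multiplicities equals n, so A has n independent eigenvectors.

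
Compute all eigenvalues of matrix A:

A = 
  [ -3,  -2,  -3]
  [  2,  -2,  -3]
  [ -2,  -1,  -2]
Characteristic polynomial: det(λI - A) = λ³ + 7λ² + 11λ + 5
Testing integer divisors of the constant term: p(-1) = 0, so (λ + 1) is a factor:
p(λ) = (λ + 1)(λ² + 6λ + 5)
λ² + 6λ + 5 = (λ + 5)(λ + 1)

λ = -1, -1, -5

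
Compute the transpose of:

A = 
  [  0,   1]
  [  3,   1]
Aᵀ = 
  [  0,   3]
  [  1,   1]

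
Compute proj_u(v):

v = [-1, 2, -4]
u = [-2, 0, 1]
v·u = (-1)(-2) + (2)(0) + (-4)(1) = -2
u·u = (-2)² + (0)² + (1)² = 5
proj_u(v) = (v·u / u·u) × u = (-2/5) × u

proj_u(v) = [4/5, 0, -2/5]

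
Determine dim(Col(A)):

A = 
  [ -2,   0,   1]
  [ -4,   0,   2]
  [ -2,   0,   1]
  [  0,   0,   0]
dim(Col(A)) = 1

Row reduce:
R2 → R2 - (2)·R1
R3 → R3 - (1)·R1
REF = 
  [ -2,   0,   1]
  [  0,   0,   0]
  [  0,   0,   0]
  [  0,   0,   0]
Pivot columns: 1 → 1 pivot.
dim(Col(A)) = number of pivot columns = 1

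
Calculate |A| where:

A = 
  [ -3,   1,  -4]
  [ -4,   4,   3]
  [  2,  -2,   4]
Cofactor expansion along row 1:
det(A) = (-3)·((4)(4) - (3)(-2)) - (1)·((-4)(4) - (3)(2)) + (-4)·((-4)(-2) - (4)(2))
  = (-3)(22) - (1)(-22) + (-4)(0)
  = -44

det(A) = -44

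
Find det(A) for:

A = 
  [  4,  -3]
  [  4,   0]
For a 2×2 matrix, det = ad - bc = (4)(0) - (-3)(4) = 12

det(A) = 12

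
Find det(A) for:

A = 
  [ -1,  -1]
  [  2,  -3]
5

For a 2×2 matrix, det = ad - bc = (-1)(-3) - (-1)(2) = 5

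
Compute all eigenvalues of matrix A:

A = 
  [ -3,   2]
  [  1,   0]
λ = (-3 + √17)/2, (-3 - √17)/2  (≈ 0.5616, -3.562)

tr(A) = -3, det(A) = -2
Characteristic polynomial: λ² - tr(A)λ + det(A) = λ² + 3λ - 2
λ² + 3λ - 2 = 0  ⇒  λ = (-3 ± √((3)² - 4·(-2)))/2 = (-3 ± √(17))/2
  = (-3 + √17)/2,  (-3 - √17)/2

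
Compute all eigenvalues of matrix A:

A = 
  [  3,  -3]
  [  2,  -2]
λ = 1, 0

tr(A) = 1, det(A) = 0
Characteristic polynomial: λ² - tr(A)λ + det(A) = λ² - λ
λ² - λ = λ(λ - 1)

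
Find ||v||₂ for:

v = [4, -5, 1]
6.481

||v||₂ = √((4)² + (-5)² + (1)²) = √42 = 6.481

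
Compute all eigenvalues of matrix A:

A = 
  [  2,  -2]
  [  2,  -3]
λ = 1, -2

tr(A) = -1, det(A) = -2
Characteristic polynomial: λ² - tr(A)λ + det(A) = λ² + λ - 2
λ² + λ - 2 = (λ + 2)(λ - 1)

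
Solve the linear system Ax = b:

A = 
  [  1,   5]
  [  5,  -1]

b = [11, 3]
Row reduce the augmented matrix [A|b]:
R2 → R2 - (5)·R1
REF = 
  [  1,   5,  11]
  [  0, -26, -52]

Back-substitution:
x₂ = (-52) / (-26) = 2
x₁ = (11 - (5)(2)) / 1 = 1

x = [1, 2]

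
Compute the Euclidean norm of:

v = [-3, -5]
5.831

||v||₂ = √((-3)² + (-5)²) = √34 = 5.831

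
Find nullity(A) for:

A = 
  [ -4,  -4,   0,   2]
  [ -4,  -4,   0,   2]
nullity(A) = 3

Row reduce:
R2 → R2 - (1)·R1
REF = 
  [ -4,  -4,   0,   2]
  [  0,   0,   0,   0]
Pivot columns: 1 → 1 pivot.
rank(A) = 1, so nullity(A) = 4 - 1 = 3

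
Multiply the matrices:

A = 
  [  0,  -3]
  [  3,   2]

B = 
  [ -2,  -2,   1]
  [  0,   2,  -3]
A is 2×2 and B is 2×3, so AB is 2×3. Each entry is (row of A)·(column of B):
AB[1,1] = (0)(-2) + (-3)(0) = 0
AB[1,2] = (0)(-2) + (-3)(2) = -6
AB[1,3] = (0)(1) + (-3)(-3) = 9
AB[2,1] = (3)(-2) + (2)(0) = -6
AB[2,2] = (3)(-2) + (2)(2) = -2
AB[2,3] = (3)(1) + (2)(-3) = -3

AB = 
  [  0,  -6,   9]
  [ -6,  -2,  -3]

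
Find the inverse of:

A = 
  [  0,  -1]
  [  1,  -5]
det(A) = (0)(-5) - (-1)(1) = 1
For a 2×2 matrix, A⁻¹ = (1/det(A)) · [[d, -b], [-c, a]]
    = (1) · [[-5, 1], [-1, 0]]

A⁻¹ = 
  [ -5,   1]
  [ -1,   0]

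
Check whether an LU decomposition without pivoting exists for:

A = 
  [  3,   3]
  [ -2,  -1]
Yes.
A[1,1] = 3 ≠ 0, so Gaussian elimination proceeds without a row swap: multiplier ℓ₂₁ = (-2)/(3) = -2/3, and U[2,2] = -1 - (-2/3)(3) = 1.
L = 
  [   1,    0]
  [-2/3,    1]
U = 
  [  3,   3]
  [  0,   1]
Check row 2 of LU: [(-2/3)(3), (-2/3)(3) + 1] = [-2, -1] = row 2 of A ✓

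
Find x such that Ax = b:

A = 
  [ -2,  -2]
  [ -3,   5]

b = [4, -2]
x = [-1, -1]

Row reduce the augmented matrix [A|b]:
R2 → R2 - (3/2)·R1
REF = 
  [ -2,  -2,   4]
  [  0,   8,  -8]

Back-substitution:
x₂ = (-8) / 8 = -1
x₁ = (4 - (-2)(-1)) / (-2) = -1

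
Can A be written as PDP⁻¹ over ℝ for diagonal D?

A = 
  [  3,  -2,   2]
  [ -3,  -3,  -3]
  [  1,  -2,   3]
Yes

Characteristic polynomial: det(λI - A) = λ³ - 3λ² - 23λ + 39
By the rational root theorem any rational root is an integer dividing 39; none of those is a root, so p(λ) has no rational roots and hence (being an irreducible cubic) no repeated roots.
Discriminant of the cubic: Δ = 65012
Δ > 0 ⇒ three distinct real eigenvalues: λ ≈ -4.349, 1.545, 5.805
Three distinct real eigenvalues, so A has 3 independent eigenvectors.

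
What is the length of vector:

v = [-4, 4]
5.657

||v||₂ = √((-4)² + (4)²) = √32 = 5.657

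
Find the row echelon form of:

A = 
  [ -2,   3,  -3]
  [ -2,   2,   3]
Row operations:
R2 → R2 - (1)·R1

Resulting echelon form:
REF = 
  [ -2,   3,  -3]
  [  0,  -1,   6]

Rank = 2 (number of non-zero pivot rows).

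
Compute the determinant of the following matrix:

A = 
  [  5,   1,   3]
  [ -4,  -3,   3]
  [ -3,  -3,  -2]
67

Cofactor expansion along row 1:
det(A) = (5)·((-3)(-2) - (3)(-3)) - (1)·((-4)(-2) - (3)(-3)) + (3)·((-4)(-3) - (-3)(-3))
  = (5)(15) - (1)(17) + (3)(3)
  = 67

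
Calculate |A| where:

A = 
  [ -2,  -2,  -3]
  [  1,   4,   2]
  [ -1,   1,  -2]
Cofactor expansion along row 1:
det(A) = (-2)·((4)(-2) - (2)(1)) - (-2)·((1)(-2) - (2)(-1)) + (-3)·((1)(1) - (4)(-1))
  = (-2)(-10) - (-2)(0) + (-3)(5)
  = 5

det(A) = 5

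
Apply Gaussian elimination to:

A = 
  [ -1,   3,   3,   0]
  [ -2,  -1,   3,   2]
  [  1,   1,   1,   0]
Row operations:
R2 → R2 - (2)·R1
R3 → R3 + (1)·R1
R3 → R3 + (4/7)·R2

Resulting echelon form:
REF = 
  [  -1,    3,    3,    0]
  [   0,   -7,   -3,    2]
  [   0,    0, 16/7,  8/7]

Rank = 3 (number of non-zero pivot rows).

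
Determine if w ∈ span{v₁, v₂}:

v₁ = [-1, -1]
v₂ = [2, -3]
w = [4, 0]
Yes

Form the augmented matrix and row-reduce:
[v₁|v₂|w] = 
  [ -1,   2,   4]
  [ -1,  -3,   0]
R2 → R2 - (1)·R1
REF = 
  [ -1,   2,   4]
  [  0,  -5,  -4]

No row of the form [0 0 | nonzero], so the system is consistent. Back-substitution gives c₁ = -12/5, c₂ = 4/5: w = (-12/5)·v₁ + (4/5)·v₂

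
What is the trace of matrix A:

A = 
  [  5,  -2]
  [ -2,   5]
10

tr(A) = 5 + 5 = 10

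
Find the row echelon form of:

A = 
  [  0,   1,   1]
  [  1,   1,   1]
Row operations:
Swap R1 ↔ R2

Resulting echelon form:
REF = 
  [  1,   1,   1]
  [  0,   1,   1]

Rank = 2 (number of non-zero pivot rows).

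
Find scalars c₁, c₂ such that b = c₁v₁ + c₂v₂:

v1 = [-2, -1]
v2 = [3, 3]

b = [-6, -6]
c1 = 0, c2 = -2

b = 0·v1 + -2·v2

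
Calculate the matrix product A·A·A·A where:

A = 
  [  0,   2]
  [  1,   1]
A² = A·A:
A²[1,1] = (0)(0) + (2)(1) = 2
A²[1,2] = (0)(2) + (2)(1) = 2
A²[2,1] = (1)(0) + (1)(1) = 1
A²[2,2] = (1)(2) + (1)(1) = 3
A² = 
  [  2,   2]
  [  1,   3]

A^3 = A^2·A:
A^3[1,1] = (2)(0) + (2)(1) = 2
A^3[1,2] = (2)(2) + (2)(1) = 6
A^3[2,1] = (1)(0) + (3)(1) = 3
A^3[2,2] = (1)(2) + (3)(1) = 5
A^3 = 
  [  2,   6]
  [  3,   5]

A^4 = A^3·A:
A^4[1,1] = (2)(0) + (6)(1) = 6
A^4[1,2] = (2)(2) + (6)(1) = 10
A^4[2,1] = (3)(0) + (5)(1) = 5
A^4[2,2] = (3)(2) + (5)(1) = 11
A^4 = 
  [  6,  10]
  [  5,  11]

Therefore
A^4 = 
  [  6,  10]
  [  5,  11]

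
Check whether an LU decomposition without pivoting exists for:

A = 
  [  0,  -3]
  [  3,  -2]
No.
A[1,1] = 0 but A[2,1] = 3 ≠ 0. Any LU with L unit lower triangular has (LU)[1,1] = U[1,1] and (LU)[2,1] = L[2,1]·U[1,1]; matching A forces U[1,1] = 0, which then forces (LU)[2,1] = 0 ≠ 3. A row swap (pivoting) is required.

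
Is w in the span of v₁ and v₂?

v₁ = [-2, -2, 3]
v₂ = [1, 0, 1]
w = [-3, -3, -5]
No

Form the augmented matrix and row-reduce:
[v₁|v₂|w] = 
  [ -2,   1,  -3]
  [ -2,   0,  -3]
  [  3,   1,  -5]
R2 → R2 - (1)·R1
R3 → R3 + (3/2)·R1
R3 → R3 + (5/2)·R2
REF = 
  [   -2,     1,    -3]
  [    0,    -1,     0]
  [    0,     0, -19/2]

Row 3 reads [0 0 | -19/2], i.e. 0 = -19/2, so the system is inconsistent and w ∉ span{v₁, v₂}.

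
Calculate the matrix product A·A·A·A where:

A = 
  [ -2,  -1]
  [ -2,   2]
A^4 = 
  [ 36,   0]
  [  0,  36]

A² = A·A:
A²[1,1] = (-2)(-2) + (-1)(-2) = 6
A²[1,2] = (-2)(-1) + (-1)(2) = 0
A²[2,1] = (-2)(-2) + (2)(-2) = 0
A²[2,2] = (-2)(-1) + (2)(2) = 6
A² = 
  [  6,   0]
  [  0,   6]

A^3 = A^2·A:
A^3[1,1] = (6)(-2) + (0)(-2) = -12
A^3[1,2] = (6)(-1) + (0)(2) = -6
A^3[2,1] = (0)(-2) + (6)(-2) = -12
A^3[2,2] = (0)(-1) + (6)(2) = 12
A^3 = 
  [-12,  -6]
  [-12,  12]

A^4 = A^3·A:
A^4[1,1] = (-12)(-2) + (-6)(-2) = 36
A^4[1,2] = (-12)(-1) + (-6)(2) = 0
A^4[2,1] = (-12)(-2) + (12)(-2) = 0
A^4[2,2] = (-12)(-1) + (12)(2) = 36
A^4 = 
  [ 36,   0]
  [  0,  36]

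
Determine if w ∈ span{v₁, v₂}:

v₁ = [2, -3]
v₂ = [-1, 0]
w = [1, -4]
Yes

Form the augmented matrix and row-reduce:
[v₁|v₂|w] = 
  [  2,  -1,   1]
  [ -3,   0,  -4]
R2 → R2 + (3/2)·R1
REF = 
  [   2,   -1,    1]
  [   0, -3/2, -5/2]

No row of the form [0 0 | nonzero], so the system is consistent. Back-substitution gives c₁ = 4/3, c₂ = 5/3: w = (4/3)·v₁ + (5/3)·v₂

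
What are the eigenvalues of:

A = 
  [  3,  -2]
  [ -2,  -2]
λ = (1 + √41)/2, (1 - √41)/2  (≈ 3.702, -2.702)

tr(A) = 1, det(A) = -10
Characteristic polynomial: λ² - tr(A)λ + det(A) = λ² - λ - 10
λ² - λ - 10 = 0  ⇒  λ = (1 ± √((-1)² - 4·(-10)))/2 = (1 ± √(41))/2
  = (1 + √41)/2,  (1 - √41)/2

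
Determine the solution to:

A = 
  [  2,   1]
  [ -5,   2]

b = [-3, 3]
Row reduce the augmented matrix [A|b]:
R2 → R2 + (5/2)·R1
REF = 
  [   2,    1,   -3]
  [   0,  9/2, -9/2]

Back-substitution:
x₂ = (-9/2) / (9/2) = -1
x₁ = (-3 - (1)(-1)) / 2 = -1

x = [-1, -1]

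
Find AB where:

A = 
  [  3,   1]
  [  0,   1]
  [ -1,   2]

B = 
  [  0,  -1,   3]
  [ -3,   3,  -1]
A is 3×2 and B is 2×3, so AB is 3×3. Each entry is (row of A)·(column of B):
AB[1,1] = (3)(0) + (1)(-3) = -3
AB[1,2] = (3)(-1) + (1)(3) = 0
AB[1,3] = (3)(3) + (1)(-1) = 8
AB[2,1] = (0)(0) + (1)(-3) = -3
AB[2,2] = (0)(-1) + (1)(3) = 3
AB[2,3] = (0)(3) + (1)(-1) = -1
AB[3,1] = (-1)(0) + (2)(-3) = -6
AB[3,2] = (-1)(-1) + (2)(3) = 7
AB[3,3] = (-1)(3) + (2)(-1) = -5

AB = 
  [ -3,   0,   8]
  [ -3,   3,  -1]
  [ -6,   7,  -5]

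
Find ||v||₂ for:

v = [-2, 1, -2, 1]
3.162

||v||₂ = √((-2)² + (1)² + (-2)² + (1)²) = √10 = 3.162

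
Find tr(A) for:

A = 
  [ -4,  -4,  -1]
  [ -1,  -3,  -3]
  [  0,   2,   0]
-7

tr(A) = -4 + -3 + 0 = -7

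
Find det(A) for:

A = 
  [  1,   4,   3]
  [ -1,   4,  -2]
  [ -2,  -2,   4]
Cofactor expansion along row 1:
det(A) = (1)·((4)(4) - (-2)(-2)) - (4)·((-1)(4) - (-2)(-2)) + (3)·((-1)(-2) - (4)(-2))
  = (1)(12) - (4)(-8) + (3)(10)
  = 74

det(A) = 74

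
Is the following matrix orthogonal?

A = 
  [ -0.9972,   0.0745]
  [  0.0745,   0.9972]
Yes

AᵀA = 
  [  1,   0]
  [  0,   1]
≈ I (equal to I up to the 4-dp rounding of the entries)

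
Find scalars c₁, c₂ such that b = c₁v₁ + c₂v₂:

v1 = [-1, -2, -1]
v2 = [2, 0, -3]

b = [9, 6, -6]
c1 = -3, c2 = 3

b = -3·v1 + 3·v2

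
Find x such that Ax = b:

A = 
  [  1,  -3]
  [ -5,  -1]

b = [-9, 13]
x = [-3, 2]

Row reduce the augmented matrix [A|b]:
R2 → R2 + (5)·R1
REF = 
  [  1,  -3,  -9]
  [  0, -16, -32]

Back-substitution:
x₂ = (-32) / (-16) = 2
x₁ = (-9 - (-3)(2)) / 1 = -3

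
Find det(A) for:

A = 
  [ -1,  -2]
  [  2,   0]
4

For a 2×2 matrix, det = ad - bc = (-1)(0) - (-2)(2) = 4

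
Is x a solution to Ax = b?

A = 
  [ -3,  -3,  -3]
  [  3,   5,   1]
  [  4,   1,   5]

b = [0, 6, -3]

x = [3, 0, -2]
No

Ax = [-3, 7, 2] ≠ b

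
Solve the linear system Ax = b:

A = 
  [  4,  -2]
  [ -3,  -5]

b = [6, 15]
x = [0, -3]

Row reduce the augmented matrix [A|b]:
R2 → R2 + (3/4)·R1
REF = 
  [    4,    -2,     6]
  [    0, -13/2,  39/2]

Back-substitution:
x₂ = (39/2) / (-13/2) = -3
x₁ = (6 - (-2)(-3)) / 4 = 0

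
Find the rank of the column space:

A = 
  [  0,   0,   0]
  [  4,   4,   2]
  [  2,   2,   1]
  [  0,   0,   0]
dim(Col(A)) = 1

Row reduce:
Swap R1 ↔ R2
R3 → R3 - (1/2)·R1
REF = 
  [  4,   4,   2]
  [  0,   0,   0]
  [  0,   0,   0]
  [  0,   0,   0]
Pivot columns: 1 → 1 pivot.
dim(Col(A)) = number of pivot columns = 1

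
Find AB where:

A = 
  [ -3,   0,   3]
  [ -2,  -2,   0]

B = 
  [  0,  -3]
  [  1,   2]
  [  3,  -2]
AB = 
  [  9,   3]
  [ -2,   2]

A is 2×3 and B is 3×2, so AB is 2×2. Each entry is (row of A)·(column of B):
AB[1,1] = (-3)(0) + (0)(1) + (3)(3) = 9
AB[1,2] = (-3)(-3) + (0)(2) + (3)(-2) = 3
AB[2,1] = (-2)(0) + (-2)(1) + (0)(3) = -2
AB[2,2] = (-2)(-3) + (-2)(2) + (0)(-2) = 2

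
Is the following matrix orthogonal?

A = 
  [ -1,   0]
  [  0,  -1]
Yes

AᵀA = 
  [  1,   0]
  [  0,   1]
= I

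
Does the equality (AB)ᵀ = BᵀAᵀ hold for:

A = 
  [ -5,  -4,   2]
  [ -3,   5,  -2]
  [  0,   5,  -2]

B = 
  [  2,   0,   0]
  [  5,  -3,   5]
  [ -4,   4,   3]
Yes

(AB)ᵀ = 
  [-38,  27,  33]
  [ 20, -23, -23]
  [-14,  19,  19]

BᵀAᵀ = 
  [-38,  27,  33]
  [ 20, -23, -23]
  [-14,  19,  19]

Both sides are equal — this is the standard identity (AB)ᵀ = BᵀAᵀ, which holds for all A, B.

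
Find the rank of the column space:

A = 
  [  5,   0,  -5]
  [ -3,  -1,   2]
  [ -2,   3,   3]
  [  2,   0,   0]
dim(Col(A)) = 3

Row reduce:
R2 → R2 + (3/5)·R1
R3 → R3 + (2/5)·R1
R4 → R4 - (2/5)·R1
R3 → R3 + (3)·R2
R4 → R4 + (1)·R3
REF = 
  [  5,   0,  -5]
  [  0,  -1,  -1]
  [  0,   0,  -2]
  [  0,   0,   0]
Pivot columns: 1, 2, 3 → 3 pivots.
dim(Col(A)) = number of pivot columns = 3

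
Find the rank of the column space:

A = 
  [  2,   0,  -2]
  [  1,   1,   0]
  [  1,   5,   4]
Row reduce:
R2 → R2 - (1/2)·R1
R3 → R3 - (1/2)·R1
R3 → R3 - (5)·R2
REF = 
  [  2,   0,  -2]
  [  0,   1,   1]
  [  0,   0,   0]
Pivot columns: 1, 2 → 2 pivots.
dim(Col(A)) = number of pivot columns = 2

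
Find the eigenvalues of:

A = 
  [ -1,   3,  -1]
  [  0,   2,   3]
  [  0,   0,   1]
Characteristic polynomial: det(λI - A) = λ³ - 2λ² - λ + 2
Testing integer divisors of the constant term: p(-1) = 0, so (λ + 1) is a factor:
p(λ) = (λ + 1)(λ² - 3λ + 2)
λ² - 3λ + 2 = (λ - 1)(λ - 2)

λ = -1, 2, 1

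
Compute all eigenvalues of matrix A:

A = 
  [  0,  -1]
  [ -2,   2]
λ = 1 + √3, 1 - √3  (≈ 2.732, -0.7321)

tr(A) = 2, det(A) = -2
Characteristic polynomial: λ² - tr(A)λ + det(A) = λ² - 2λ - 2
λ² - 2λ - 2 = 0  ⇒  λ = (2 ± √((-2)² - 4·(-2)))/2 = (2 ± √(12))/2
  = 1 + √3,  1 - √3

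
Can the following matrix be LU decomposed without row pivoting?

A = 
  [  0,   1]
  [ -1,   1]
No.
A[1,1] = 0 but A[2,1] = -1 ≠ 0. Any LU with L unit lower triangular has (LU)[1,1] = U[1,1] and (LU)[2,1] = L[2,1]·U[1,1]; matching A forces U[1,1] = 0, which then forces (LU)[2,1] = 0 ≠ -1. A row swap (pivoting) is required.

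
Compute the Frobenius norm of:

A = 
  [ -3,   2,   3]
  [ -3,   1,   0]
||A||_F = 5.657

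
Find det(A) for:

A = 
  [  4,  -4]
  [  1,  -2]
For a 2×2 matrix, det = ad - bc = (4)(-2) - (-4)(1) = -4

det(A) = -4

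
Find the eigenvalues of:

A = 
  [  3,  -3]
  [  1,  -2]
λ = (1 + √13)/2, (1 - √13)/2  (≈ 2.303, -1.303)

tr(A) = 1, det(A) = -3
Characteristic polynomial: λ² - tr(A)λ + det(A) = λ² - λ - 3
λ² - λ - 3 = 0  ⇒  λ = (1 ± √((-1)² - 4·(-3)))/2 = (1 ± √(13))/2
  = (1 + √13)/2,  (1 - √13)/2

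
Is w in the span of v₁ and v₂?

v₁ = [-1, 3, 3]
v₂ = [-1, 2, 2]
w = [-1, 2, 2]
Yes

Form the augmented matrix and row-reduce:
[v₁|v₂|w] = 
  [ -1,  -1,  -1]
  [  3,   2,   2]
  [  3,   2,   2]
R2 → R2 + (3)·R1
R3 → R3 + (3)·R1
R3 → R3 - (1)·R2
REF = 
  [ -1,  -1,  -1]
  [  0,  -1,  -1]
  [  0,   0,   0]

No row of the form [0 0 | nonzero], so the system is consistent. Back-substitution gives c₁ = 0, c₂ = 1: w = (0)·v₁ + (1)·v₂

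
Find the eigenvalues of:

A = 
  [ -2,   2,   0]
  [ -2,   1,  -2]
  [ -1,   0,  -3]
λ = -1, -1, -2

Characteristic polynomial: det(λI - A) = λ³ + 4λ² + 5λ + 2
Testing integer divisors of the constant term: p(-1) = 0, so (λ + 1) is a factor:
p(λ) = (λ + 1)(λ² + 3λ + 2)
λ² + 3λ + 2 = (λ + 2)(λ + 1)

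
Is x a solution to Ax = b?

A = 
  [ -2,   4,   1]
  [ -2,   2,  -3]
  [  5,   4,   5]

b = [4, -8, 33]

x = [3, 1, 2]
No

Ax = [0, -10, 29] ≠ b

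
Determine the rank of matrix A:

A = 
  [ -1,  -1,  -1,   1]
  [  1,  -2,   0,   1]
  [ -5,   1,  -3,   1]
rank(A) = 2

Row reduce:
R2 → R2 + (1)·R1
R3 → R3 - (5)·R1
R3 → R3 + (2)·R2
REF = 
  [ -1,  -1,  -1,   1]
  [  0,  -3,  -1,   2]
  [  0,   0,   0,   0]
Pivot columns: 1, 2 → 2 pivots.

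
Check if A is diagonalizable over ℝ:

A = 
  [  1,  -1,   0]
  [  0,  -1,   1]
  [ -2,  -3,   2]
No

Characteristic polynomial: det(λI - A) = λ³ - 2λ² + 2λ - 3
By the rational root theorem any rational root is an integer dividing 3; none of those is a root, so p(λ) has no rational roots and hence (being an irreducible cubic) no repeated roots.
Discriminant of the cubic: Δ = -139
Δ < 0 ⇒ one real eigenvalue and a complex-conjugate pair: λ ≈ 1.811, 0.09473 + 1.284i, 0.09473 - 1.284i
Has complex eigenvalues (not diagonalizable over ℝ).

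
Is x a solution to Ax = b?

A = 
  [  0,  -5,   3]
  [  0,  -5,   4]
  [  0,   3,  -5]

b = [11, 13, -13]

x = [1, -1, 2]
Yes

Ax = [11, 13, -13] = b ✓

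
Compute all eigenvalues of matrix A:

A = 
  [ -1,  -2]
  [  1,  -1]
tr(A) = -2, det(A) = 3
Characteristic polynomial: λ² - tr(A)λ + det(A) = λ² + 2λ + 3
λ² + 2λ + 3 = 0  ⇒  λ = (-2 ± √((2)² - 4·(3)))/2 = (-2 ± √(-8))/2
  = -1 + i√2,  -1 - i√2

λ = -1 + i√2, -1 - i√2  (≈ -1 + 1.414i, -1 - 1.414i)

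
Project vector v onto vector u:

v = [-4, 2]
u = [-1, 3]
proj_u(v) = [-1, 3]

v·u = (-4)(-1) + (2)(3) = 10
u·u = (-1)² + (3)² = 10
proj_u(v) = (v·u / u·u) × u = (10/10) × u = (1) × u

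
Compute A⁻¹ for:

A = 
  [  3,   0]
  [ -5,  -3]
det(A) = (3)(-3) - (0)(-5) = -9
For a 2×2 matrix, A⁻¹ = (1/det(A)) · [[d, -b], [-c, a]]
    = (-1/9) · [[-3, 0], [5, 3]]

A⁻¹ = 
  [ 1/3,    0]
  [-5/9, -1/3]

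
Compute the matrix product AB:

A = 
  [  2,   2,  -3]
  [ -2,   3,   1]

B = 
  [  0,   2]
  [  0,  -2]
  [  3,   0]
AB = 
  [ -9,   0]
  [  3, -10]

A is 2×3 and B is 3×2, so AB is 2×2. Each entry is (row of A)·(column of B):
AB[1,1] = (2)(0) + (2)(0) + (-3)(3) = -9
AB[1,2] = (2)(2) + (2)(-2) + (-3)(0) = 0
AB[2,1] = (-2)(0) + (3)(0) + (1)(3) = 3
AB[2,2] = (-2)(2) + (3)(-2) + (1)(0) = -10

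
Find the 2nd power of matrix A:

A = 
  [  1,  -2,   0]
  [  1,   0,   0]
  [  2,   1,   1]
A² = A·A:
A²[1,1] = (1)(1) + (-2)(1) + (0)(2) = -1
A²[1,2] = (1)(-2) + (-2)(0) + (0)(1) = -2
A²[1,3] = (1)(0) + (-2)(0) + (0)(1) = 0
A²[2,1] = (1)(1) + (0)(1) + (0)(2) = 1
A²[2,2] = (1)(-2) + (0)(0) + (0)(1) = -2
A²[2,3] = (1)(0) + (0)(0) + (0)(1) = 0
A²[3,1] = (2)(1) + (1)(1) + (1)(2) = 5
A²[3,2] = (2)(-2) + (1)(0) + (1)(1) = -3
A²[3,3] = (2)(0) + (1)(0) + (1)(1) = 1
A² = 
  [ -1,  -2,   0]
  [  1,  -2,   0]
  [  5,  -3,   1]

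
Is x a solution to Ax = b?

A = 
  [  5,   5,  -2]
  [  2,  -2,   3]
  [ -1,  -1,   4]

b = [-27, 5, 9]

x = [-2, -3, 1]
Yes

Ax = [-27, 5, 9] = b ✓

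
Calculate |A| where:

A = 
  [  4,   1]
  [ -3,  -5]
For a 2×2 matrix, det = ad - bc = (4)(-5) - (1)(-3) = -17

det(A) = -17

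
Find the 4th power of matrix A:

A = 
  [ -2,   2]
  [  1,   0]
A² = A·A:
A²[1,1] = (-2)(-2) + (2)(1) = 6
A²[1,2] = (-2)(2) + (2)(0) = -4
A²[2,1] = (1)(-2) + (0)(1) = -2
A²[2,2] = (1)(2) + (0)(0) = 2
A² = 
  [  6,  -4]
  [ -2,   2]

A^3 = A^2·A:
A^3[1,1] = (6)(-2) + (-4)(1) = -16
A^3[1,2] = (6)(2) + (-4)(0) = 12
A^3[2,1] = (-2)(-2) + (2)(1) = 6
A^3[2,2] = (-2)(2) + (2)(0) = -4
A^3 = 
  [-16,  12]
  [  6,  -4]

A^4 = A^3·A:
A^4[1,1] = (-16)(-2) + (12)(1) = 44
A^4[1,2] = (-16)(2) + (12)(0) = -32
A^4[2,1] = (6)(-2) + (-4)(1) = -16
A^4[2,2] = (6)(2) + (-4)(0) = 12
A^4 = 
  [ 44, -32]
  [-16,  12]

Therefore
A^4 = 
  [ 44, -32]
  [-16,  12]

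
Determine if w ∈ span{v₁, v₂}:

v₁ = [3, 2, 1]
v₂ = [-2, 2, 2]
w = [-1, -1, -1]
No

Form the augmented matrix and row-reduce:
[v₁|v₂|w] = 
  [  3,  -2,  -1]
  [  2,   2,  -1]
  [  1,   2,  -1]
R2 → R2 - (2/3)·R1
R3 → R3 - (1/3)·R1
R3 → R3 - (4/5)·R2
REF = 
  [   3,   -2,   -1]
  [   0, 10/3, -1/3]
  [   0,    0, -2/5]

Row 3 reads [0 0 | -2/5], i.e. 0 = -2/5, so the system is inconsistent and w ∉ span{v₁, v₂}.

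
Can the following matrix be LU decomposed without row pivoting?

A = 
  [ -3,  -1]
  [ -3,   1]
Yes.
A[1,1] = -3 ≠ 0, so Gaussian elimination proceeds without a row swap: multiplier ℓ₂₁ = (-3)/(-3) = 1, and U[2,2] = 1 - (1)(-1) = 2.
L = 
  [  1,   0]
  [  1,   1]
U = 
  [ -3,  -1]
  [  0,   2]
Check row 2 of LU: [(1)(-3), (1)(-1) + 2] = [-3, 1] = row 2 of A ✓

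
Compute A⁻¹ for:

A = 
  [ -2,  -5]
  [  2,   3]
det(A) = (-2)(3) - (-5)(2) = 4
For a 2×2 matrix, A⁻¹ = (1/det(A)) · [[d, -b], [-c, a]]
    = (1/4) · [[3, 5], [-2, -2]]

A⁻¹ = 
  [ 3/4,  5/4]
  [-1/2, -1/2]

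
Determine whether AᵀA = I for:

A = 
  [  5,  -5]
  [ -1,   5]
No

AᵀA = 
  [ 26, -30]
  [-30,  50]
≠ I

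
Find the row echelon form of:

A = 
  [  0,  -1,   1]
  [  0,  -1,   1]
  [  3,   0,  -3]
Row operations:
Swap R1 ↔ R3
R3 → R3 - (1)·R2

Resulting echelon form:
REF = 
  [  3,   0,  -3]
  [  0,  -1,   1]
  [  0,   0,   0]

Rank = 2 (number of non-zero pivot rows).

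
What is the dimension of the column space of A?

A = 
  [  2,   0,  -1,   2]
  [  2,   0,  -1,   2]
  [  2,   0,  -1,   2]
dim(Col(A)) = 1

Row reduce:
R2 → R2 - (1)·R1
R3 → R3 - (1)·R1
REF = 
  [  2,   0,  -1,   2]
  [  0,   0,   0,   0]
  [  0,   0,   0,   0]
Pivot columns: 1 → 1 pivot.
dim(Col(A)) = number of pivot columns = 1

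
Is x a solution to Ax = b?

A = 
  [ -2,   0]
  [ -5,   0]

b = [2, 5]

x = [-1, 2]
Yes

Ax = [2, 5] = b ✓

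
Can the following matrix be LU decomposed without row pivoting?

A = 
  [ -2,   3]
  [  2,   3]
Yes.
A[1,1] = -2 ≠ 0, so Gaussian elimination proceeds without a row swap: multiplier ℓ₂₁ = (2)/(-2) = -1, and U[2,2] = 3 - (-1)(3) = 6.
L = 
  [  1,   0]
  [ -1,   1]
U = 
  [ -2,   3]
  [  0,   6]
Check row 2 of LU: [(-1)(-2), (-1)(3) + 6] = [2, 3] = row 2 of A ✓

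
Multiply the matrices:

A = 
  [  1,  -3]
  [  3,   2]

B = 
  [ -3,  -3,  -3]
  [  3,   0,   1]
AB = 
  [-12,  -3,  -6]
  [ -3,  -9,  -7]

A is 2×2 and B is 2×3, so AB is 2×3. Each entry is (row of A)·(column of B):
AB[1,1] = (1)(-3) + (-3)(3) = -12
AB[1,2] = (1)(-3) + (-3)(0) = -3
AB[1,3] = (1)(-3) + (-3)(1) = -6
AB[2,1] = (3)(-3) + (2)(3) = -3
AB[2,2] = (3)(-3) + (2)(0) = -9
AB[2,3] = (3)(-3) + (2)(1) = -7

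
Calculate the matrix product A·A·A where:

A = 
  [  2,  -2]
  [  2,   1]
A^3 = 
  [-12,  -6]
  [  6, -15]

A² = A·A:
A²[1,1] = (2)(2) + (-2)(2) = 0
A²[1,2] = (2)(-2) + (-2)(1) = -6
A²[2,1] = (2)(2) + (1)(2) = 6
A²[2,2] = (2)(-2) + (1)(1) = -3
A² = 
  [  0,  -6]
  [  6,  -3]

A^3 = A^2·A:
A^3[1,1] = (0)(2) + (-6)(2) = -12
A^3[1,2] = (0)(-2) + (-6)(1) = -6
A^3[2,1] = (6)(2) + (-3)(2) = 6
A^3[2,2] = (6)(-2) + (-3)(1) = -15
A^3 = 
  [-12,  -6]
  [  6, -15]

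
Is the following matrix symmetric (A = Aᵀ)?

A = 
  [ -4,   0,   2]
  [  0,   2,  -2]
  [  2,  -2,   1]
Yes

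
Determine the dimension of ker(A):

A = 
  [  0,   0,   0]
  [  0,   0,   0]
nullity(A) = 3

Row reduce:
(no row operations needed)
REF = 
  [  0,   0,   0]
  [  0,   0,   0]
Pivot columns: none → 0 pivots.
rank(A) = 0, so nullity(A) = 3 - 0 = 3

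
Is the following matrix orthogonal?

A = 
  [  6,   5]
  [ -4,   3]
No

AᵀA = 
  [ 52,  18]
  [ 18,  34]
≠ I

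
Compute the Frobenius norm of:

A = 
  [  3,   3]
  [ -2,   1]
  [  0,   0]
||A||_F = 4.796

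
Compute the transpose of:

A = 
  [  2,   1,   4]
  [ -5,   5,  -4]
Aᵀ = 
  [  2,  -5]
  [  1,   5]
  [  4,  -4]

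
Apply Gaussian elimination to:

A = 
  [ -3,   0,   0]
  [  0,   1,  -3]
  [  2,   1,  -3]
Row operations:
R3 → R3 + (2/3)·R1
R3 → R3 - (1)·R2

Resulting echelon form:
REF = 
  [ -3,   0,   0]
  [  0,   1,  -3]
  [  0,   0,   0]

Rank = 2 (number of non-zero pivot rows).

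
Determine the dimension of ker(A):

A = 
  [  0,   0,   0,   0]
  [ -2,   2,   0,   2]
nullity(A) = 3

Row reduce:
Swap R1 ↔ R2
REF = 
  [ -2,   2,   0,   2]
  [  0,   0,   0,   0]
Pivot columns: 1 → 1 pivot.
rank(A) = 1, so nullity(A) = 4 - 1 = 3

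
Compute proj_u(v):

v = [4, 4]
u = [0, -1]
v·u = (4)(0) + (4)(-1) = -4
u·u = (0)² + (-1)² = 1
proj_u(v) = (v·u / u·u) × u = (-4/1) × u = (-4) × u

proj_u(v) = [0, 4]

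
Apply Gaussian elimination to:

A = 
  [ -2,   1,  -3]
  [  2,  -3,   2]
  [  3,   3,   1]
Row operations:
R2 → R2 + (1)·R1
R3 → R3 + (3/2)·R1
R3 → R3 + (9/4)·R2

Resulting echelon form:
REF = 
  [   -2,     1,    -3]
  [    0,    -2,    -1]
  [    0,     0, -23/4]

Rank = 3 (number of non-zero pivot rows).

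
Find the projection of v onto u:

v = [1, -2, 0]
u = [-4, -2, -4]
proj_u(v) = [0, 0, 0]

v·u = (1)(-4) + (-2)(-2) + (0)(-4) = 0
u·u = (-4)² + (-2)² + (-4)² = 36
proj_u(v) = (v·u / u·u) × u = (0/36) × u = (0) × u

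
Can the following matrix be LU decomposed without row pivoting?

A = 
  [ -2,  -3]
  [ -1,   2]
Yes.
A[1,1] = -2 ≠ 0, so Gaussian elimination proceeds without a row swap: multiplier ℓ₂₁ = (-1)/(-2) = 1/2, and U[2,2] = 2 - (1/2)(-3) = 7/2.
L = 
  [  1,   0]
  [1/2,   1]
U = 
  [ -2,  -3]
  [  0, 7/2]
Check row 2 of LU: [(1/2)(-2), (1/2)(-3) + (7/2)] = [-1, 2] = row 2 of A ✓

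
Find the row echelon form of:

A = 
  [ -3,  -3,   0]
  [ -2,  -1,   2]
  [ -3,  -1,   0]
Row operations:
R2 → R2 - (2/3)·R1
R3 → R3 - (1)·R1
R3 → R3 - (2)·R2

Resulting echelon form:
REF = 
  [ -3,  -3,   0]
  [  0,   1,   2]
  [  0,   0,  -4]

Rank = 3 (number of non-zero pivot rows).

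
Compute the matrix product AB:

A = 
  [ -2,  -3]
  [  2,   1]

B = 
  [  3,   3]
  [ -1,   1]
AB = 
  [ -3,  -9]
  [  5,   7]

A is 2×2 and B is 2×2, so AB is 2×2. Each entry is (row of A)·(column of B):
AB[1,1] = (-2)(3) + (-3)(-1) = -3
AB[1,2] = (-2)(3) + (-3)(1) = -9
AB[2,1] = (2)(3) + (1)(-1) = 5
AB[2,2] = (2)(3) + (1)(1) = 7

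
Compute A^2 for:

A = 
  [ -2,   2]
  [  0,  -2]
A² = A·A:
A²[1,1] = (-2)(-2) + (2)(0) = 4
A²[1,2] = (-2)(2) + (2)(-2) = -8
A²[2,1] = (0)(-2) + (-2)(0) = 0
A²[2,2] = (0)(2) + (-2)(-2) = 4
A² = 
  [  4,  -8]
  [  0,   4]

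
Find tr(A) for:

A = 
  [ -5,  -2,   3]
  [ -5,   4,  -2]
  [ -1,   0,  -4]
-5

tr(A) = -5 + 4 + -4 = -5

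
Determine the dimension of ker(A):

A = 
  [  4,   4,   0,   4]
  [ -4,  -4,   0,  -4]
nullity(A) = 3

Row reduce:
R2 → R2 + (1)·R1
REF = 
  [  4,   4,   0,   4]
  [  0,   0,   0,   0]
Pivot columns: 1 → 1 pivot.
rank(A) = 1, so nullity(A) = 4 - 1 = 3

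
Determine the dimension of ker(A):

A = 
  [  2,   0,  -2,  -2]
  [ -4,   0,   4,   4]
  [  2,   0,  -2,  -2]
nullity(A) = 3

Row reduce:
R2 → R2 + (2)·R1
R3 → R3 - (1)·R1
REF = 
  [  2,   0,  -2,  -2]
  [  0,   0,   0,   0]
  [  0,   0,   0,   0]
Pivot columns: 1 → 1 pivot.
rank(A) = 1, so nullity(A) = 4 - 1 = 3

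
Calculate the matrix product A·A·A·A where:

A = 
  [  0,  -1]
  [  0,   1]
A² = A·A:
A²[1,1] = (0)(0) + (-1)(0) = 0
A²[1,2] = (0)(-1) + (-1)(1) = -1
A²[2,1] = (0)(0) + (1)(0) = 0
A²[2,2] = (0)(-1) + (1)(1) = 1
A² = 
  [  0,  -1]
  [  0,   1]

A^3 = A^2·A:
A^3[1,1] = (0)(0) + (-1)(0) = 0
A^3[1,2] = (0)(-1) + (-1)(1) = -1
A^3[2,1] = (0)(0) + (1)(0) = 0
A^3[2,2] = (0)(-1) + (1)(1) = 1
A^3 = 
  [  0,  -1]
  [  0,   1]

A^4 = A^3·A:
A^4[1,1] = (0)(0) + (-1)(0) = 0
A^4[1,2] = (0)(-1) + (-1)(1) = -1
A^4[2,1] = (0)(0) + (1)(0) = 0
A^4[2,2] = (0)(-1) + (1)(1) = 1
A^4 = 
  [  0,  -1]
  [  0,   1]

Therefore
A^4 = 
  [  0,  -1]
  [  0,   1]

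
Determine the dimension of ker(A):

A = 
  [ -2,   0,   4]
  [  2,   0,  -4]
nullity(A) = 2

Row reduce:
R2 → R2 + (1)·R1
REF = 
  [ -2,   0,   4]
  [  0,   0,   0]
Pivot columns: 1 → 1 pivot.
rank(A) = 1, so nullity(A) = 3 - 1 = 2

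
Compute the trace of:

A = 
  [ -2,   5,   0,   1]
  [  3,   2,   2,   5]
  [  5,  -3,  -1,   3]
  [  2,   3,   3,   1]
0

tr(A) = -2 + 2 + -1 + 1 = 0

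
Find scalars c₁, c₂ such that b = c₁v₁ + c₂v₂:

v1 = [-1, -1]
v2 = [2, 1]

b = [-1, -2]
c1 = 3, c2 = 1

b = 3·v1 + 1·v2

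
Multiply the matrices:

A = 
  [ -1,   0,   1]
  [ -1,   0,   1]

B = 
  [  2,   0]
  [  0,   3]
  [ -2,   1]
A is 2×3 and B is 3×2, so AB is 2×2. Each entry is (row of A)·(column of B):
AB[1,1] = (-1)(2) + (0)(0) + (1)(-2) = -4
AB[1,2] = (-1)(0) + (0)(3) + (1)(1) = 1
AB[2,1] = (-1)(2) + (0)(0) + (1)(-2) = -4
AB[2,2] = (-1)(0) + (0)(3) + (1)(1) = 1

AB = 
  [ -4,   1]
  [ -4,   1]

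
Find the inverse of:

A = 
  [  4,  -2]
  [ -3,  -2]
det(A) = (4)(-2) - (-2)(-3) = -14
For a 2×2 matrix, A⁻¹ = (1/det(A)) · [[d, -b], [-c, a]]
    = (-1/14) · [[-2, 2], [3, 4]]

A⁻¹ = 
  [  1/7,  -1/7]
  [-3/14,  -2/7]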